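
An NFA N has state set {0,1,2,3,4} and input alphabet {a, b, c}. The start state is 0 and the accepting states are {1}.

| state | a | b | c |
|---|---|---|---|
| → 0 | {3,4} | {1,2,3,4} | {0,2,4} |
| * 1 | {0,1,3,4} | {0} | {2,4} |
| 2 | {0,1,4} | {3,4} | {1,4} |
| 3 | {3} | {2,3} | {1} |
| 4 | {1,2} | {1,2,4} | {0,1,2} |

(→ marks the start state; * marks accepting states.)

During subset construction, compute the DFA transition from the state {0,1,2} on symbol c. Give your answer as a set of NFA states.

δ(0,c) = {0,2,4}; δ(1,c) = {2,4}; δ(2,c) = {1,4}.
Union: {0,1,2,4}.

{0,1,2,4}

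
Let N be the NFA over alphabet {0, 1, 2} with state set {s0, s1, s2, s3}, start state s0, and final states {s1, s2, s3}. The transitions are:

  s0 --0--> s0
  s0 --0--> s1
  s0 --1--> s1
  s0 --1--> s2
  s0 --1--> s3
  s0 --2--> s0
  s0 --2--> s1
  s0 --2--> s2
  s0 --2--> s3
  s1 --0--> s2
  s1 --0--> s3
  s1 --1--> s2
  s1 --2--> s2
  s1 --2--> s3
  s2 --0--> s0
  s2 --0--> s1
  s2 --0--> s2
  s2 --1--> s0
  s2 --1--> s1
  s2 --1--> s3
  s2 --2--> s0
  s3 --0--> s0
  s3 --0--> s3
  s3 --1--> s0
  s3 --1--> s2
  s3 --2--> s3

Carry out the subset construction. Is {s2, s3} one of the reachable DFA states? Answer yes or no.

Start state of the DFA: {s0}.
{s0} --0--> {s0, s1}  [new]
{s0} --1--> {s1, s2, s3}  [new]
{s0} --2--> {s0, s1, s2, s3}  [new]
{s0, s1} --0--> {s0, s1, s2, s3}  [seen]
{s0, s1} --1--> {s1, s2, s3}  [seen]
{s0, s1} --2--> {s0, s1, s2, s3}  [seen]
{s1, s2, s3} --0--> {s0, s1, s2, s3}  [seen]
{s1, s2, s3} --1--> {s0, s1, s2, s3}  [seen]
{s1, s2, s3} --2--> {s0, s2, s3}  [new]
{s0, s1, s2, s3} --0--> {s0, s1, s2, s3}  [seen]
{s0, s1, s2, s3} --1--> {s0, s1, s2, s3}  [seen]
{s0, s1, s2, s3} --2--> {s0, s1, s2, s3}  [seen]
{s0, s2, s3} --0--> {s0, s1, s2, s3}  [seen]
{s0, s2, s3} --1--> {s0, s1, s2, s3}  [seen]
{s0, s2, s3} --2--> {s0, s1, s2, s3}  [seen]
Reachable DFA states: {s0}, {s0, s1}, {s1, s2, s3}, {s0, s1, s2, s3}, {s0, s2, s3}.
{s2, s3} is not among them.

no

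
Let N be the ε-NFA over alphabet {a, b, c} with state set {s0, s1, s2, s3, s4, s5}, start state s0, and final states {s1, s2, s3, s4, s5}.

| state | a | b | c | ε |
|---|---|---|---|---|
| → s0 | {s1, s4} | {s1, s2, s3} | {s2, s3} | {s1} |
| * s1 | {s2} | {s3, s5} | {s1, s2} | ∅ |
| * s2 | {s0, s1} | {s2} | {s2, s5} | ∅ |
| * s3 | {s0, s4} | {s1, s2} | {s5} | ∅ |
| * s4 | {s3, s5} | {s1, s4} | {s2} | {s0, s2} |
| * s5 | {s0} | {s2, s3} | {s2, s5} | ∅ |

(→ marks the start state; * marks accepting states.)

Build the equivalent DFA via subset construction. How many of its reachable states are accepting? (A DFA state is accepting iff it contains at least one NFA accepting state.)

11

Start state of the DFA: {s0, s1} (ε-closure of the NFA start).
{s0, s1} --a--> {s0, s1, s2, s4}  [new]
{s0, s1} --b--> {s1, s2, s3, s5}  [new]
{s0, s1} --c--> {s1, s2, s3}  [new]
{s0, s1, s2, s4} --a--> {s0, s1, s2, s3, s4, s5}  [new]
{s0, s1, s2, s4} --b--> {s0, s1, s2, s3, s4, s5}  [seen]
{s0, s1, s2, s4} --c--> {s1, s2, s3, s5}  [seen]
{s1, s2, s3, s5} --a--> {s0, s1, s2, s4}  [seen]
{s1, s2, s3, s5} --b--> {s1, s2, s3, s5}  [seen]
{s1, s2, s3, s5} --c--> {s1, s2, s5}  [new]
{s1, s2, s3} --a--> {s0, s1, s2, s4}  [seen]
{s1, s2, s3} --b--> {s1, s2, s3, s5}  [seen]
{s1, s2, s3} --c--> {s1, s2, s5}  [seen]
{s0, s1, s2, s3, s4, s5} --a--> {s0, s1, s2, s3, s4, s5}  [seen]
{s0, s1, s2, s3, s4, s5} --b--> {s0, s1, s2, s3, s4, s5}  [seen]
{s0, s1, s2, s3, s4, s5} --c--> {s1, s2, s3, s5}  [seen]
{s1, s2, s5} --a--> {s0, s1, s2}  [new]
{s1, s2, s5} --b--> {s2, s3, s5}  [new]
{s1, s2, s5} --c--> {s1, s2, s5}  [seen]
{s0, s1, s2} --a--> {s0, s1, s2, s4}  [seen]
{s0, s1, s2} --b--> {s1, s2, s3, s5}  [seen]
{s0, s1, s2} --c--> {s1, s2, s3, s5}  [seen]
{s2, s3, s5} --a--> {s0, s1, s2, s4}  [seen]
{s2, s3, s5} --b--> {s1, s2, s3}  [seen]
{s2, s3, s5} --c--> {s2, s5}  [new]
{s2, s5} --a--> {s0, s1}  [seen]
{s2, s5} --b--> {s2, s3}  [new]
{s2, s5} --c--> {s2, s5}  [seen]
{s2, s3} --a--> {s0, s1, s2, s4}  [seen]
{s2, s3} --b--> {s1, s2}  [new]
{s2, s3} --c--> {s2, s5}  [seen]
{s1, s2} --a--> {s0, s1, s2}  [seen]
{s1, s2} --b--> {s2, s3, s5}  [seen]
{s1, s2} --c--> {s1, s2, s5}  [seen]
Reachable DFA states: {s0, s1}, {s0, s1, s2, s4}, {s1, s2, s3, s5}, {s1, s2, s3}, {s0, s1, s2, s3, s4, s5}, {s1, s2, s5}, {s0, s1, s2}, {s2, s3, s5}, {s2, s5}, {s2, s3}, {s1, s2}.
Accepting DFA states (contain an NFA accepting state): {s0, s1}, {s0, s1, s2, s4}, {s1, s2, s3, s5}, {s1, s2, s3}, {s0, s1, s2, s3, s4, s5}, {s1, s2, s5}, {s0, s1, s2}, {s2, s3, s5}, {s2, s5}, {s2, s3}, {s1, s2}.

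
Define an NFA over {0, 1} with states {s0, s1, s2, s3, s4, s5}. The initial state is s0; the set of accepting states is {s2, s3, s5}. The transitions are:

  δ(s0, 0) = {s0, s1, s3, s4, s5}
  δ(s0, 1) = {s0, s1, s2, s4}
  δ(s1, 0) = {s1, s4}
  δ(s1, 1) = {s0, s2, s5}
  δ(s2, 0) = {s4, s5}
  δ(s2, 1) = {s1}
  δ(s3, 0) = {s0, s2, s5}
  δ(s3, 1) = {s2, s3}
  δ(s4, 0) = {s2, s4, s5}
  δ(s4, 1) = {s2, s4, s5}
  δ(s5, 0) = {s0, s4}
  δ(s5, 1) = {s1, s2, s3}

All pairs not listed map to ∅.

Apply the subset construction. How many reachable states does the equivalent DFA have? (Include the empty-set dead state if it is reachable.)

5

Start state of the DFA: {s0}.
{s0} --0--> {s0, s1, s3, s4, s5}  [new]
{s0} --1--> {s0, s1, s2, s4}  [new]
{s0, s1, s3, s4, s5} --0--> {s0, s1, s2, s3, s4, s5}  [new]
{s0, s1, s3, s4, s5} --1--> {s0, s1, s2, s3, s4, s5}  [seen]
{s0, s1, s2, s4} --0--> {s0, s1, s2, s3, s4, s5}  [seen]
{s0, s1, s2, s4} --1--> {s0, s1, s2, s4, s5}  [new]
{s0, s1, s2, s3, s4, s5} --0--> {s0, s1, s2, s3, s4, s5}  [seen]
{s0, s1, s2, s3, s4, s5} --1--> {s0, s1, s2, s3, s4, s5}  [seen]
{s0, s1, s2, s4, s5} --0--> {s0, s1, s2, s3, s4, s5}  [seen]
{s0, s1, s2, s4, s5} --1--> {s0, s1, s2, s3, s4, s5}  [seen]
Reachable DFA states: {s0}, {s0, s1, s3, s4, s5}, {s0, s1, s2, s4}, {s0, s1, s2, s3, s4, s5}, {s0, s1, s2, s4, s5}.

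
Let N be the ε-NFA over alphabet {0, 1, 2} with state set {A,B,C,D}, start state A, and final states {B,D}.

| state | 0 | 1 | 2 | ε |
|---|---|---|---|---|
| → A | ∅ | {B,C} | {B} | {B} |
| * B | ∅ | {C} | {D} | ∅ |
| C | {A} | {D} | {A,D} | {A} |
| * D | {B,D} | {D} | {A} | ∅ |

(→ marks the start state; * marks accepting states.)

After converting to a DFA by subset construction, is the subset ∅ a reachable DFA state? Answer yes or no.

Start state of the DFA: {A,B} (ε-closure of the NFA start).
{A,B} --0--> ∅  [new]
{A,B} --1--> {A,B,C}  [new]
{A,B} --2--> {B,D}  [new]
∅ --0--> ∅  [seen]
∅ --1--> ∅  [seen]
∅ --2--> ∅  [seen]
{A,B,C} --0--> {A,B}  [seen]
{A,B,C} --1--> {A,B,C,D}  [new]
{A,B,C} --2--> {A,B,D}  [new]
{B,D} --0--> {B,D}  [seen]
{B,D} --1--> {A,B,C,D}  [seen]
{B,D} --2--> {A,B,D}  [seen]
{A,B,C,D} --0--> {A,B,D}  [seen]
{A,B,C,D} --1--> {A,B,C,D}  [seen]
{A,B,C,D} --2--> {A,B,D}  [seen]
{A,B,D} --0--> {B,D}  [seen]
{A,B,D} --1--> {A,B,C,D}  [seen]
{A,B,D} --2--> {A,B,D}  [seen]
Reachable DFA states: {A,B}, ∅, {A,B,C}, {B,D}, {A,B,C,D}, {A,B,D}.
∅ is among them.

yes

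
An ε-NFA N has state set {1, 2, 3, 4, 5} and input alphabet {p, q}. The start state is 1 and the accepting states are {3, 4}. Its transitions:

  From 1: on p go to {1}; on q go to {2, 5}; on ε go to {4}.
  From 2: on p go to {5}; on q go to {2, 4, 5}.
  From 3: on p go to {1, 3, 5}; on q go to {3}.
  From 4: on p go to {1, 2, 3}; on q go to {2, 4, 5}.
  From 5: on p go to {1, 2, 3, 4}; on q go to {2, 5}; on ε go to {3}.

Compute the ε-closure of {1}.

Begin with {1}.
1 →ε {4}; add 4.
ε-closure = {1, 4}.

{1, 4}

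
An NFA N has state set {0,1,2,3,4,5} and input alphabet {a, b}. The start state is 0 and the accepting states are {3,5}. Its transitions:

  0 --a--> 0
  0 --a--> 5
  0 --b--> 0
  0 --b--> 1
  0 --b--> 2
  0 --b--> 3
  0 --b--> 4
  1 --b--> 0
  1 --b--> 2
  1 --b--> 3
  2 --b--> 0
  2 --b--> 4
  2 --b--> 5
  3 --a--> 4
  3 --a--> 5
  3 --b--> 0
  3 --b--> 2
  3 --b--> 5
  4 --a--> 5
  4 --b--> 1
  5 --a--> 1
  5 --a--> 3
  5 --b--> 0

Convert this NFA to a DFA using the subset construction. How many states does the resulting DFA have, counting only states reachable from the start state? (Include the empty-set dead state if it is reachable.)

7

Start state of the DFA: {0}.
{0} --a--> {0,5}  [new]
{0} --b--> {0,1,2,3,4}  [new]
{0,5} --a--> {0,1,3,5}  [new]
{0,5} --b--> {0,1,2,3,4}  [seen]
{0,1,2,3,4} --a--> {0,4,5}  [new]
{0,1,2,3,4} --b--> {0,1,2,3,4,5}  [new]
{0,1,3,5} --a--> {0,1,3,4,5}  [new]
{0,1,3,5} --b--> {0,1,2,3,4,5}  [seen]
{0,4,5} --a--> {0,1,3,5}  [seen]
{0,4,5} --b--> {0,1,2,3,4}  [seen]
{0,1,2,3,4,5} --a--> {0,1,3,4,5}  [seen]
{0,1,2,3,4,5} --b--> {0,1,2,3,4,5}  [seen]
{0,1,3,4,5} --a--> {0,1,3,4,5}  [seen]
{0,1,3,4,5} --b--> {0,1,2,3,4,5}  [seen]
Reachable DFA states: {0}, {0,5}, {0,1,2,3,4}, {0,1,3,5}, {0,4,5}, {0,1,2,3,4,5}, {0,1,3,4,5}.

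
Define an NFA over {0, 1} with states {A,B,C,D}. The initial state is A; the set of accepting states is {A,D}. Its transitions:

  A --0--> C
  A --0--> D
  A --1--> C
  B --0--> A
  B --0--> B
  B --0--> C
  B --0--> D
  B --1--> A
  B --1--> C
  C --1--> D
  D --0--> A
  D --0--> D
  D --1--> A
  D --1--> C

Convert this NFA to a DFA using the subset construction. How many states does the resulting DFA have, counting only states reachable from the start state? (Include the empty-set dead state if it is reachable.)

8

Start state of the DFA: {A}.
{A} --0--> {C,D}  [new]
{A} --1--> {C}  [new]
{C,D} --0--> {A,D}  [new]
{C,D} --1--> {A,C,D}  [new]
{C} --0--> ∅  [new]
{C} --1--> {D}  [new]
{A,D} --0--> {A,C,D}  [seen]
{A,D} --1--> {A,C}  [new]
{A,C,D} --0--> {A,C,D}  [seen]
{A,C,D} --1--> {A,C,D}  [seen]
∅ --0--> ∅  [seen]
∅ --1--> ∅  [seen]
{D} --0--> {A,D}  [seen]
{D} --1--> {A,C}  [seen]
{A,C} --0--> {C,D}  [seen]
{A,C} --1--> {C,D}  [seen]
Reachable DFA states: {A}, {C,D}, {C}, {A,D}, {A,C,D}, ∅, {D}, {A,C}.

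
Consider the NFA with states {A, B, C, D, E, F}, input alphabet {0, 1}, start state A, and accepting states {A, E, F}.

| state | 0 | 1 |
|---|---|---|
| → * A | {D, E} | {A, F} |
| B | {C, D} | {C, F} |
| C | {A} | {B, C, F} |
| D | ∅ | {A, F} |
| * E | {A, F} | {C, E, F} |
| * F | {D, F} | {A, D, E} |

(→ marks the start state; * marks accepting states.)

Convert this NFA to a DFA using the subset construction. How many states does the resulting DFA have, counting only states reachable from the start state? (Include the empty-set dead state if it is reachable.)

Start state of the DFA: {A}.
{A} --0--> {D, E}  [new]
{A} --1--> {A, F}  [new]
{D, E} --0--> {A, F}  [seen]
{D, E} --1--> {A, C, E, F}  [new]
{A, F} --0--> {D, E, F}  [new]
{A, F} --1--> {A, D, E, F}  [new]
{A, C, E, F} --0--> {A, D, E, F}  [seen]
{A, C, E, F} --1--> {A, B, C, D, E, F}  [new]
{D, E, F} --0--> {A, D, F}  [new]
{D, E, F} --1--> {A, C, D, E, F}  [new]
{A, D, E, F} --0--> {A, D, E, F}  [seen]
{A, D, E, F} --1--> {A, C, D, E, F}  [seen]
{A, B, C, D, E, F} --0--> {A, C, D, E, F}  [seen]
{A, B, C, D, E, F} --1--> {A, B, C, D, E, F}  [seen]
{A, D, F} --0--> {D, E, F}  [seen]
{A, D, F} --1--> {A, D, E, F}  [seen]
{A, C, D, E, F} --0--> {A, D, E, F}  [seen]
{A, C, D, E, F} --1--> {A, B, C, D, E, F}  [seen]
Reachable DFA states: {A}, {D, E}, {A, F}, {A, C, E, F}, {D, E, F}, {A, D, E, F}, {A, B, C, D, E, F}, {A, D, F}, {A, C, D, E, F}.

9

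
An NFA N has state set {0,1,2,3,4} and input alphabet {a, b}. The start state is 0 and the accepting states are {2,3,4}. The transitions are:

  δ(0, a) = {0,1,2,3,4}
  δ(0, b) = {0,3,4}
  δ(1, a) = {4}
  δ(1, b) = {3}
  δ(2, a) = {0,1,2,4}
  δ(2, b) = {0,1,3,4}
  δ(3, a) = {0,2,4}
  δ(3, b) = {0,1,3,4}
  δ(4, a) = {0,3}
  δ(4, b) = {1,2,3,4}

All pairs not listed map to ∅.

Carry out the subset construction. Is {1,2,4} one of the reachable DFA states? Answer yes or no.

no

Start state of the DFA: {0}.
{0} --a--> {0,1,2,3,4}  [new]
{0} --b--> {0,3,4}  [new]
{0,1,2,3,4} --a--> {0,1,2,3,4}  [seen]
{0,1,2,3,4} --b--> {0,1,2,3,4}  [seen]
{0,3,4} --a--> {0,1,2,3,4}  [seen]
{0,3,4} --b--> {0,1,2,3,4}  [seen]
Reachable DFA states: {0}, {0,1,2,3,4}, {0,3,4}.
{1,2,4} is not among them.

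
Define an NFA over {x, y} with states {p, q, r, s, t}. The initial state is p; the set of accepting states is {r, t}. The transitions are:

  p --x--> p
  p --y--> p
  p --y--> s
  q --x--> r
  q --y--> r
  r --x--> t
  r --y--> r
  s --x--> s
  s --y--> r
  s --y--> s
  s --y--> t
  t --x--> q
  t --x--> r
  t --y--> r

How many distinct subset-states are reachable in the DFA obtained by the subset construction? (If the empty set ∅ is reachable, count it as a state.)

4

Start state of the DFA: {p}.
{p} --x--> {p}  [seen]
{p} --y--> {p, s}  [new]
{p, s} --x--> {p, s}  [seen]
{p, s} --y--> {p, r, s, t}  [new]
{p, r, s, t} --x--> {p, q, r, s, t}  [new]
{p, r, s, t} --y--> {p, r, s, t}  [seen]
{p, q, r, s, t} --x--> {p, q, r, s, t}  [seen]
{p, q, r, s, t} --y--> {p, r, s, t}  [seen]
Reachable DFA states: {p}, {p, s}, {p, r, s, t}, {p, q, r, s, t}.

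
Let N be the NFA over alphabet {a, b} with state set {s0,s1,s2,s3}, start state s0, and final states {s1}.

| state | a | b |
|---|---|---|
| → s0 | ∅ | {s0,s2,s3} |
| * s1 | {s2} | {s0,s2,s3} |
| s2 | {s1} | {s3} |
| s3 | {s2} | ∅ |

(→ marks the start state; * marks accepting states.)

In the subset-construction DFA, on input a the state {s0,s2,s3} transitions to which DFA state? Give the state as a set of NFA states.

{s1,s2}

δ(s0,a) = ∅; δ(s2,a) = {s1}; δ(s3,a) = {s2}.
Union: {s1,s2}.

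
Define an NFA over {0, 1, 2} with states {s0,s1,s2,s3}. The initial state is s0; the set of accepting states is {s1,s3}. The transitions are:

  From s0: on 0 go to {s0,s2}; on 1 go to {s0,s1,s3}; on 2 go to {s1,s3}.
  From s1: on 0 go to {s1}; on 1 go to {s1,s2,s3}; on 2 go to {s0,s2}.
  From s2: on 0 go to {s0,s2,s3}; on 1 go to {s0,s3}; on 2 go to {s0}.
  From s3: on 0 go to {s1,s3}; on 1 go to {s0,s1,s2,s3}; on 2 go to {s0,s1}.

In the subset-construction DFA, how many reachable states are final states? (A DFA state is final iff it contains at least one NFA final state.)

Start state of the DFA: {s0}.
{s0} --0--> {s0,s2}  [new]
{s0} --1--> {s0,s1,s3}  [new]
{s0} --2--> {s1,s3}  [new]
{s0,s2} --0--> {s0,s2,s3}  [new]
{s0,s2} --1--> {s0,s1,s3}  [seen]
{s0,s2} --2--> {s0,s1,s3}  [seen]
{s0,s1,s3} --0--> {s0,s1,s2,s3}  [new]
{s0,s1,s3} --1--> {s0,s1,s2,s3}  [seen]
{s0,s1,s3} --2--> {s0,s1,s2,s3}  [seen]
{s1,s3} --0--> {s1,s3}  [seen]
{s1,s3} --1--> {s0,s1,s2,s3}  [seen]
{s1,s3} --2--> {s0,s1,s2}  [new]
{s0,s2,s3} --0--> {s0,s1,s2,s3}  [seen]
{s0,s2,s3} --1--> {s0,s1,s2,s3}  [seen]
{s0,s2,s3} --2--> {s0,s1,s3}  [seen]
{s0,s1,s2,s3} --0--> {s0,s1,s2,s3}  [seen]
{s0,s1,s2,s3} --1--> {s0,s1,s2,s3}  [seen]
{s0,s1,s2,s3} --2--> {s0,s1,s2,s3}  [seen]
{s0,s1,s2} --0--> {s0,s1,s2,s3}  [seen]
{s0,s1,s2} --1--> {s0,s1,s2,s3}  [seen]
{s0,s1,s2} --2--> {s0,s1,s2,s3}  [seen]
Reachable DFA states: {s0}, {s0,s2}, {s0,s1,s3}, {s1,s3}, {s0,s2,s3}, {s0,s1,s2,s3}, {s0,s1,s2}.
Accepting DFA states (contain an NFA accepting state): {s0,s1,s3}, {s1,s3}, {s0,s2,s3}, {s0,s1,s2,s3}, {s0,s1,s2}.

5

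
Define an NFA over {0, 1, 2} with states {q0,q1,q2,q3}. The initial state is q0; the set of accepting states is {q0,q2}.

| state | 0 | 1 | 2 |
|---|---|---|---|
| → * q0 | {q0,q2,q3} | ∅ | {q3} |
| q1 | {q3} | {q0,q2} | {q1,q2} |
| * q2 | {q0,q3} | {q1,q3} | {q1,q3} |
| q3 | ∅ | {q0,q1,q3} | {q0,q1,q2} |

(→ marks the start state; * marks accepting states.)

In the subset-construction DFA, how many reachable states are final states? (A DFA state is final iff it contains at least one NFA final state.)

Start state of the DFA: {q0}.
{q0} --0--> {q0,q2,q3}  [new]
{q0} --1--> ∅  [new]
{q0} --2--> {q3}  [new]
{q0,q2,q3} --0--> {q0,q2,q3}  [seen]
{q0,q2,q3} --1--> {q0,q1,q3}  [new]
{q0,q2,q3} --2--> {q0,q1,q2,q3}  [new]
∅ --0--> ∅  [seen]
∅ --1--> ∅  [seen]
∅ --2--> ∅  [seen]
{q3} --0--> ∅  [seen]
{q3} --1--> {q0,q1,q3}  [seen]
{q3} --2--> {q0,q1,q2}  [new]
{q0,q1,q3} --0--> {q0,q2,q3}  [seen]
{q0,q1,q3} --1--> {q0,q1,q2,q3}  [seen]
{q0,q1,q3} --2--> {q0,q1,q2,q3}  [seen]
{q0,q1,q2,q3} --0--> {q0,q2,q3}  [seen]
{q0,q1,q2,q3} --1--> {q0,q1,q2,q3}  [seen]
{q0,q1,q2,q3} --2--> {q0,q1,q2,q3}  [seen]
{q0,q1,q2} --0--> {q0,q2,q3}  [seen]
{q0,q1,q2} --1--> {q0,q1,q2,q3}  [seen]
{q0,q1,q2} --2--> {q1,q2,q3}  [new]
{q1,q2,q3} --0--> {q0,q3}  [new]
{q1,q2,q3} --1--> {q0,q1,q2,q3}  [seen]
{q1,q2,q3} --2--> {q0,q1,q2,q3}  [seen]
{q0,q3} --0--> {q0,q2,q3}  [seen]
{q0,q3} --1--> {q0,q1,q3}  [seen]
{q0,q3} --2--> {q0,q1,q2,q3}  [seen]
Reachable DFA states: {q0}, {q0,q2,q3}, ∅, {q3}, {q0,q1,q3}, {q0,q1,q2,q3}, {q0,q1,q2}, {q1,q2,q3}, {q0,q3}.
Accepting DFA states (contain an NFA accepting state): {q0}, {q0,q2,q3}, {q0,q1,q3}, {q0,q1,q2,q3}, {q0,q1,q2}, {q1,q2,q3}, {q0,q3}.

7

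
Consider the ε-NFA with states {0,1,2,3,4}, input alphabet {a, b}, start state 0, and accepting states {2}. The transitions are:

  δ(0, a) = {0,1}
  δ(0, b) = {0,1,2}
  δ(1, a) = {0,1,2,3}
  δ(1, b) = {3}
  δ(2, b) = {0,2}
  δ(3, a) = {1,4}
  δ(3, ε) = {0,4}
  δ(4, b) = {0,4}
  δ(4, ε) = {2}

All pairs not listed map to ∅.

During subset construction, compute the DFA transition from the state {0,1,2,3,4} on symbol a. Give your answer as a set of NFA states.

δ(0,a) = {0,1}; δ(1,a) = {0,1,2,3}; δ(2,a) = ∅; δ(3,a) = {1,4}; δ(4,a) = ∅.
Union: {0,1,2,3,4}.

{0,1,2,3,4}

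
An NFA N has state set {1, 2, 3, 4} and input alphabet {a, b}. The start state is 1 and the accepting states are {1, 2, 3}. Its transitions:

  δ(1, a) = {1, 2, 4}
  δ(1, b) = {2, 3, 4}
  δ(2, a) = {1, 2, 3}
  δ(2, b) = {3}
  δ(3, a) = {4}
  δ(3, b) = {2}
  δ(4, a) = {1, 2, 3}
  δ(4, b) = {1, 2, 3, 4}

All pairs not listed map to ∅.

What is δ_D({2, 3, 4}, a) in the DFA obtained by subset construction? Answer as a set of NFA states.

δ(2,a) = {1, 2, 3}; δ(3,a) = {4}; δ(4,a) = {1, 2, 3}.
Union: {1, 2, 3, 4}.

{1, 2, 3, 4}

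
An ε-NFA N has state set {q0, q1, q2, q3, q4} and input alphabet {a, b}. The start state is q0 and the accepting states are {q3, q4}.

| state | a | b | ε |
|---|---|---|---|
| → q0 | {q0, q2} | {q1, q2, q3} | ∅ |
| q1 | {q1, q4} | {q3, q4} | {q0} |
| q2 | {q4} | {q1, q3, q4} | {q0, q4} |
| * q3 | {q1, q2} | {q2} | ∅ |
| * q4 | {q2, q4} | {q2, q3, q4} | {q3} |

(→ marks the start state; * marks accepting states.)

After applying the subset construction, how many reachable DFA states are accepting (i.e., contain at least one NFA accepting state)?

Start state of the DFA: {q0} (ε-closure of the NFA start).
{q0} --a--> {q0, q2, q3, q4}  [new]
{q0} --b--> {q0, q1, q2, q3, q4}  [new]
{q0, q2, q3, q4} --a--> {q0, q1, q2, q3, q4}  [seen]
{q0, q2, q3, q4} --b--> {q0, q1, q2, q3, q4}  [seen]
{q0, q1, q2, q3, q4} --a--> {q0, q1, q2, q3, q4}  [seen]
{q0, q1, q2, q3, q4} --b--> {q0, q1, q2, q3, q4}  [seen]
Reachable DFA states: {q0}, {q0, q2, q3, q4}, {q0, q1, q2, q3, q4}.
Accepting DFA states (contain an NFA accepting state): {q0, q2, q3, q4}, {q0, q1, q2, q3, q4}.

2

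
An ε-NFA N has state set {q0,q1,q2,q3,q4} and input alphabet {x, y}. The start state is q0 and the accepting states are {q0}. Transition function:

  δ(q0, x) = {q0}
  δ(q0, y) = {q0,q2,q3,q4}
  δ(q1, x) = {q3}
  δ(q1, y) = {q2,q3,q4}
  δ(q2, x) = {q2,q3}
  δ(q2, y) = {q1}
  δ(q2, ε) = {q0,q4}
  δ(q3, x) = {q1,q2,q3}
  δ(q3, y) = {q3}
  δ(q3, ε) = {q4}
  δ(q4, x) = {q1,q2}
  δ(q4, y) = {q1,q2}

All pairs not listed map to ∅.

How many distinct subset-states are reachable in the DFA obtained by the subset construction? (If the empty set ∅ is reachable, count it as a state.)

Start state of the DFA: {q0} (ε-closure of the NFA start).
{q0} --x--> {q0}  [seen]
{q0} --y--> {q0,q2,q3,q4}  [new]
{q0,q2,q3,q4} --x--> {q0,q1,q2,q3,q4}  [new]
{q0,q2,q3,q4} --y--> {q0,q1,q2,q3,q4}  [seen]
{q0,q1,q2,q3,q4} --x--> {q0,q1,q2,q3,q4}  [seen]
{q0,q1,q2,q3,q4} --y--> {q0,q1,q2,q3,q4}  [seen]
Reachable DFA states: {q0}, {q0,q2,q3,q4}, {q0,q1,q2,q3,q4}.

3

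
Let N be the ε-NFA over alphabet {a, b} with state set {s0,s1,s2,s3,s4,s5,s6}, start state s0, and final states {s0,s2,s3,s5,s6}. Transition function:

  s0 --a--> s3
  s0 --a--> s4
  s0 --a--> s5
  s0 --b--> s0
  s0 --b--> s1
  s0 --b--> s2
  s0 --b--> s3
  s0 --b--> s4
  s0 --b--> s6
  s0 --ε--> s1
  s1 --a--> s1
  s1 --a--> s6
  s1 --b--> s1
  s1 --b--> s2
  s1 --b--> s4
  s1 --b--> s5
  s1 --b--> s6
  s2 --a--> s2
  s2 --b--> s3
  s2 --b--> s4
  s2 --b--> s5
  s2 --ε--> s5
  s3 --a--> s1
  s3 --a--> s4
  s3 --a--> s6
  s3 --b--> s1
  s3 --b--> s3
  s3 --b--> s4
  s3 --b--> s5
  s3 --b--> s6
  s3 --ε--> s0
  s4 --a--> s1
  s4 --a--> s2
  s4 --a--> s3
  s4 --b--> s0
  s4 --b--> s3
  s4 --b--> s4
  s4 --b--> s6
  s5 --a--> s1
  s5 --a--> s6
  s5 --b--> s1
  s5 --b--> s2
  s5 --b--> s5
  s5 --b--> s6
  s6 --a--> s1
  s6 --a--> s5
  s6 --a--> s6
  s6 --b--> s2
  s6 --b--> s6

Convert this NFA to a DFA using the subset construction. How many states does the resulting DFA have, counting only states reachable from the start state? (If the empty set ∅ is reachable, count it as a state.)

3

Start state of the DFA: {s0,s1} (ε-closure of the NFA start).
{s0,s1} --a--> {s0,s1,s3,s4,s5,s6}  [new]
{s0,s1} --b--> {s0,s1,s2,s3,s4,s5,s6}  [new]
{s0,s1,s3,s4,s5,s6} --a--> {s0,s1,s2,s3,s4,s5,s6}  [seen]
{s0,s1,s3,s4,s5,s6} --b--> {s0,s1,s2,s3,s4,s5,s6}  [seen]
{s0,s1,s2,s3,s4,s5,s6} --a--> {s0,s1,s2,s3,s4,s5,s6}  [seen]
{s0,s1,s2,s3,s4,s5,s6} --b--> {s0,s1,s2,s3,s4,s5,s6}  [seen]
Reachable DFA states: {s0,s1}, {s0,s1,s3,s4,s5,s6}, {s0,s1,s2,s3,s4,s5,s6}.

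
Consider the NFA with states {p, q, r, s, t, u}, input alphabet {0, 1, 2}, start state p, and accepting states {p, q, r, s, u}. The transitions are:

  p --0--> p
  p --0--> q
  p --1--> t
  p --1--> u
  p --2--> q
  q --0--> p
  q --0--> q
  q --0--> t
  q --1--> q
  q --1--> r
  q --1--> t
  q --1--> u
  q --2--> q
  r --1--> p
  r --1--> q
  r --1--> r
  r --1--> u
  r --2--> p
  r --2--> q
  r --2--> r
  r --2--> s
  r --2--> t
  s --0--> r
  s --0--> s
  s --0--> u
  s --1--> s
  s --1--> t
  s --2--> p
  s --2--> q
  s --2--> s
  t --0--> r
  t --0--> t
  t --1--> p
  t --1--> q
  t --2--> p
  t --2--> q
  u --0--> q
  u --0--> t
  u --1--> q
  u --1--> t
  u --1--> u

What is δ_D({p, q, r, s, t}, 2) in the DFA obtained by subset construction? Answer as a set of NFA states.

{p, q, r, s, t}

δ(p,2) = {q}; δ(q,2) = {q}; δ(r,2) = {p, q, r, s, t}; δ(s,2) = {p, q, s}; δ(t,2) = {p, q}.
Union: {p, q, r, s, t}.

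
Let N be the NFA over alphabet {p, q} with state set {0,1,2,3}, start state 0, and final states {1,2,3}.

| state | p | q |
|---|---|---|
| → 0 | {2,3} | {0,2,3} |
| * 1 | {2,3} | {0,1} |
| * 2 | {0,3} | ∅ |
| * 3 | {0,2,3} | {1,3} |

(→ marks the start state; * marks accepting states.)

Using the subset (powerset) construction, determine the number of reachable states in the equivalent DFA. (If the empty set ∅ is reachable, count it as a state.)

Start state of the DFA: {0}.
{0} --p--> {2,3}  [new]
{0} --q--> {0,2,3}  [new]
{2,3} --p--> {0,2,3}  [seen]
{2,3} --q--> {1,3}  [new]
{0,2,3} --p--> {0,2,3}  [seen]
{0,2,3} --q--> {0,1,2,3}  [new]
{1,3} --p--> {0,2,3}  [seen]
{1,3} --q--> {0,1,3}  [new]
{0,1,2,3} --p--> {0,2,3}  [seen]
{0,1,2,3} --q--> {0,1,2,3}  [seen]
{0,1,3} --p--> {0,2,3}  [seen]
{0,1,3} --q--> {0,1,2,3}  [seen]
Reachable DFA states: {0}, {2,3}, {0,2,3}, {1,3}, {0,1,2,3}, {0,1,3}.

6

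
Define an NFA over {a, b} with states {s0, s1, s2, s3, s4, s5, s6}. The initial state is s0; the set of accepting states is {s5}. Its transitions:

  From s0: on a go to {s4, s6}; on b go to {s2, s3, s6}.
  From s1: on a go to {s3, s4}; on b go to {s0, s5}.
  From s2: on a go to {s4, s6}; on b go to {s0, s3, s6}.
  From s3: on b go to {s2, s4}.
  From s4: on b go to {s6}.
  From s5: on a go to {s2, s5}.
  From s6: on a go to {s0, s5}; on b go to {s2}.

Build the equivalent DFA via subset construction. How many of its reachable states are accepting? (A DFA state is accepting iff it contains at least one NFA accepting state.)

Start state of the DFA: {s0}.
{s0} --a--> {s4, s6}  [new]
{s0} --b--> {s2, s3, s6}  [new]
{s4, s6} --a--> {s0, s5}  [new]
{s4, s6} --b--> {s2, s6}  [new]
{s2, s3, s6} --a--> {s0, s4, s5, s6}  [new]
{s2, s3, s6} --b--> {s0, s2, s3, s4, s6}  [new]
{s0, s5} --a--> {s2, s4, s5, s6}  [new]
{s0, s5} --b--> {s2, s3, s6}  [seen]
{s2, s6} --a--> {s0, s4, s5, s6}  [seen]
{s2, s6} --b--> {s0, s2, s3, s6}  [new]
{s0, s4, s5, s6} --a--> {s0, s2, s4, s5, s6}  [new]
{s0, s4, s5, s6} --b--> {s2, s3, s6}  [seen]
{s0, s2, s3, s4, s6} --a--> {s0, s4, s5, s6}  [seen]
{s0, s2, s3, s4, s6} --b--> {s0, s2, s3, s4, s6}  [seen]
{s2, s4, s5, s6} --a--> {s0, s2, s4, s5, s6}  [seen]
{s2, s4, s5, s6} --b--> {s0, s2, s3, s6}  [seen]
{s0, s2, s3, s6} --a--> {s0, s4, s5, s6}  [seen]
{s0, s2, s3, s6} --b--> {s0, s2, s3, s4, s6}  [seen]
{s0, s2, s4, s5, s6} --a--> {s0, s2, s4, s5, s6}  [seen]
{s0, s2, s4, s5, s6} --b--> {s0, s2, s3, s6}  [seen]
Reachable DFA states: {s0}, {s4, s6}, {s2, s3, s6}, {s0, s5}, {s2, s6}, {s0, s4, s5, s6}, {s0, s2, s3, s4, s6}, {s2, s4, s5, s6}, {s0, s2, s3, s6}, {s0, s2, s4, s5, s6}.
Accepting DFA states (contain an NFA accepting state): {s0, s5}, {s0, s4, s5, s6}, {s2, s4, s5, s6}, {s0, s2, s4, s5, s6}.

4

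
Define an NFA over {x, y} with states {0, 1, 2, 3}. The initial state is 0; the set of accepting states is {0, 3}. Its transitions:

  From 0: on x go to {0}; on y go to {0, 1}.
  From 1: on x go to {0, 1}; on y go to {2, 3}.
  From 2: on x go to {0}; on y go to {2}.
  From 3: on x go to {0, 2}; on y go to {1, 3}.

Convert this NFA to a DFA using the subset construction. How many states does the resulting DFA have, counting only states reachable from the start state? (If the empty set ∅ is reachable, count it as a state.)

4

Start state of the DFA: {0}.
{0} --x--> {0}  [seen]
{0} --y--> {0, 1}  [new]
{0, 1} --x--> {0, 1}  [seen]
{0, 1} --y--> {0, 1, 2, 3}  [new]
{0, 1, 2, 3} --x--> {0, 1, 2}  [new]
{0, 1, 2, 3} --y--> {0, 1, 2, 3}  [seen]
{0, 1, 2} --x--> {0, 1}  [seen]
{0, 1, 2} --y--> {0, 1, 2, 3}  [seen]
Reachable DFA states: {0}, {0, 1}, {0, 1, 2, 3}, {0, 1, 2}.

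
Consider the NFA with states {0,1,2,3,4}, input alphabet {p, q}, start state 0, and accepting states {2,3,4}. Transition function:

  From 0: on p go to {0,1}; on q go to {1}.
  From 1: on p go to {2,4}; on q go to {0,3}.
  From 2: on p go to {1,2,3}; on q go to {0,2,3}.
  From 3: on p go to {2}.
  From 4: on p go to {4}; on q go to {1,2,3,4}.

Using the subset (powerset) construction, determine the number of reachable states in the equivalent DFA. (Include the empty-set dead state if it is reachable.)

Start state of the DFA: {0}.
{0} --p--> {0,1}  [new]
{0} --q--> {1}  [new]
{0,1} --p--> {0,1,2,4}  [new]
{0,1} --q--> {0,1,3}  [new]
{1} --p--> {2,4}  [new]
{1} --q--> {0,3}  [new]
{0,1,2,4} --p--> {0,1,2,3,4}  [new]
{0,1,2,4} --q--> {0,1,2,3,4}  [seen]
{0,1,3} --p--> {0,1,2,4}  [seen]
{0,1,3} --q--> {0,1,3}  [seen]
{2,4} --p--> {1,2,3,4}  [new]
{2,4} --q--> {0,1,2,3,4}  [seen]
{0,3} --p--> {0,1,2}  [new]
{0,3} --q--> {1}  [seen]
{0,1,2,3,4} --p--> {0,1,2,3,4}  [seen]
{0,1,2,3,4} --q--> {0,1,2,3,4}  [seen]
{1,2,3,4} --p--> {1,2,3,4}  [seen]
{1,2,3,4} --q--> {0,1,2,3,4}  [seen]
{0,1,2} --p--> {0,1,2,3,4}  [seen]
{0,1,2} --q--> {0,1,2,3}  [new]
{0,1,2,3} --p--> {0,1,2,3,4}  [seen]
{0,1,2,3} --q--> {0,1,2,3}  [seen]
Reachable DFA states: {0}, {0,1}, {1}, {0,1,2,4}, {0,1,3}, {2,4}, {0,3}, {0,1,2,3,4}, {1,2,3,4}, {0,1,2}, {0,1,2,3}.

11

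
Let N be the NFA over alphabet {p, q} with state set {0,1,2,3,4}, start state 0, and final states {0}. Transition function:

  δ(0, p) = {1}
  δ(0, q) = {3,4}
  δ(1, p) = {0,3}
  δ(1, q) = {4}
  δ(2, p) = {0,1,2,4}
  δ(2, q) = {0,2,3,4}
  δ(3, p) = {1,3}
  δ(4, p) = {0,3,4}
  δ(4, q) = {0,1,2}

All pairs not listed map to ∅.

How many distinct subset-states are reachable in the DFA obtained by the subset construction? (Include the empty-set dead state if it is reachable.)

12

Start state of the DFA: {0}.
{0} --p--> {1}  [new]
{0} --q--> {3,4}  [new]
{1} --p--> {0,3}  [new]
{1} --q--> {4}  [new]
{3,4} --p--> {0,1,3,4}  [new]
{3,4} --q--> {0,1,2}  [new]
{0,3} --p--> {1,3}  [new]
{0,3} --q--> {3,4}  [seen]
{4} --p--> {0,3,4}  [new]
{4} --q--> {0,1,2}  [seen]
{0,1,3,4} --p--> {0,1,3,4}  [seen]
{0,1,3,4} --q--> {0,1,2,3,4}  [new]
{0,1,2} --p--> {0,1,2,3,4}  [seen]
{0,1,2} --q--> {0,2,3,4}  [new]
{1,3} --p--> {0,1,3}  [new]
{1,3} --q--> {4}  [seen]
{0,3,4} --p--> {0,1,3,4}  [seen]
{0,3,4} --q--> {0,1,2,3,4}  [seen]
{0,1,2,3,4} --p--> {0,1,2,3,4}  [seen]
{0,1,2,3,4} --q--> {0,1,2,3,4}  [seen]
{0,2,3,4} --p--> {0,1,2,3,4}  [seen]
{0,2,3,4} --q--> {0,1,2,3,4}  [seen]
{0,1,3} --p--> {0,1,3}  [seen]
{0,1,3} --q--> {3,4}  [seen]
Reachable DFA states: {0}, {1}, {3,4}, {0,3}, {4}, {0,1,3,4}, {0,1,2}, {1,3}, {0,3,4}, {0,1,2,3,4}, {0,2,3,4}, {0,1,3}.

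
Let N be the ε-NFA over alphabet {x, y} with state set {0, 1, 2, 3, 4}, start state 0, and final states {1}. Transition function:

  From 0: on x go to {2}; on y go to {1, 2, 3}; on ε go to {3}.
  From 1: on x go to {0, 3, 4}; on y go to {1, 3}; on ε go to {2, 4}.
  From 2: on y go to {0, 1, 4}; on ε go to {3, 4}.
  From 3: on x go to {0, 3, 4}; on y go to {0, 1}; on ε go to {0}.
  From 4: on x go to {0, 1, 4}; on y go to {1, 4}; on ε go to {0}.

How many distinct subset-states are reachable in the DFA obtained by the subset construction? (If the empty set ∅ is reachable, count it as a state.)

3

Start state of the DFA: {0, 3} (ε-closure of the NFA start).
{0, 3} --x--> {0, 2, 3, 4}  [new]
{0, 3} --y--> {0, 1, 2, 3, 4}  [new]
{0, 2, 3, 4} --x--> {0, 1, 2, 3, 4}  [seen]
{0, 2, 3, 4} --y--> {0, 1, 2, 3, 4}  [seen]
{0, 1, 2, 3, 4} --x--> {0, 1, 2, 3, 4}  [seen]
{0, 1, 2, 3, 4} --y--> {0, 1, 2, 3, 4}  [seen]
Reachable DFA states: {0, 3}, {0, 2, 3, 4}, {0, 1, 2, 3, 4}.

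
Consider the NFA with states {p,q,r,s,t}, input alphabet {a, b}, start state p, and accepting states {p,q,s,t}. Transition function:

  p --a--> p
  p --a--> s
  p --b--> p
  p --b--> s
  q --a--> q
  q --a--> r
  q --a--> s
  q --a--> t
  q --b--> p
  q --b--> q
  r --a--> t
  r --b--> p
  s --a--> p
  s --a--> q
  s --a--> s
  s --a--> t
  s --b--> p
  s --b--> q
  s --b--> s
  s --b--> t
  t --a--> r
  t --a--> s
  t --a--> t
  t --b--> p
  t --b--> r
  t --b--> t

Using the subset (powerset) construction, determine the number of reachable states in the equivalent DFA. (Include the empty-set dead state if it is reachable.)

Start state of the DFA: {p}.
{p} --a--> {p,s}  [new]
{p} --b--> {p,s}  [seen]
{p,s} --a--> {p,q,s,t}  [new]
{p,s} --b--> {p,q,s,t}  [seen]
{p,q,s,t} --a--> {p,q,r,s,t}  [new]
{p,q,s,t} --b--> {p,q,r,s,t}  [seen]
{p,q,r,s,t} --a--> {p,q,r,s,t}  [seen]
{p,q,r,s,t} --b--> {p,q,r,s,t}  [seen]
Reachable DFA states: {p}, {p,s}, {p,q,s,t}, {p,q,r,s,t}.

4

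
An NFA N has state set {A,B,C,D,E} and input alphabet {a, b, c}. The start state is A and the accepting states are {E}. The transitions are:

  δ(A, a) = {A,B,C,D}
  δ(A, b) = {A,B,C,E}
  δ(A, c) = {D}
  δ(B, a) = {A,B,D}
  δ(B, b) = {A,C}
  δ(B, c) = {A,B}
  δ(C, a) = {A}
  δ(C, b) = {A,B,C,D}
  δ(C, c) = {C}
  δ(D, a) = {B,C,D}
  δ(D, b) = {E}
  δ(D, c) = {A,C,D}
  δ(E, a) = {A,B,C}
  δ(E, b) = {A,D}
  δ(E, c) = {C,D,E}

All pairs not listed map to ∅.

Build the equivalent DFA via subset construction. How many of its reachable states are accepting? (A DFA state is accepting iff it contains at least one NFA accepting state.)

5

Start state of the DFA: {A}.
{A} --a--> {A,B,C,D}  [new]
{A} --b--> {A,B,C,E}  [new]
{A} --c--> {D}  [new]
{A,B,C,D} --a--> {A,B,C,D}  [seen]
{A,B,C,D} --b--> {A,B,C,D,E}  [new]
{A,B,C,D} --c--> {A,B,C,D}  [seen]
{A,B,C,E} --a--> {A,B,C,D}  [seen]
{A,B,C,E} --b--> {A,B,C,D,E}  [seen]
{A,B,C,E} --c--> {A,B,C,D,E}  [seen]
{D} --a--> {B,C,D}  [new]
{D} --b--> {E}  [new]
{D} --c--> {A,C,D}  [new]
{A,B,C,D,E} --a--> {A,B,C,D}  [seen]
{A,B,C,D,E} --b--> {A,B,C,D,E}  [seen]
{A,B,C,D,E} --c--> {A,B,C,D,E}  [seen]
{B,C,D} --a--> {A,B,C,D}  [seen]
{B,C,D} --b--> {A,B,C,D,E}  [seen]
{B,C,D} --c--> {A,B,C,D}  [seen]
{E} --a--> {A,B,C}  [new]
{E} --b--> {A,D}  [new]
{E} --c--> {C,D,E}  [new]
{A,C,D} --a--> {A,B,C,D}  [seen]
{A,C,D} --b--> {A,B,C,D,E}  [seen]
{A,C,D} --c--> {A,C,D}  [seen]
{A,B,C} --a--> {A,B,C,D}  [seen]
{A,B,C} --b--> {A,B,C,D,E}  [seen]
{A,B,C} --c--> {A,B,C,D}  [seen]
{A,D} --a--> {A,B,C,D}  [seen]
{A,D} --b--> {A,B,C,E}  [seen]
{A,D} --c--> {A,C,D}  [seen]
{C,D,E} --a--> {A,B,C,D}  [seen]
{C,D,E} --b--> {A,B,C,D,E}  [seen]
{C,D,E} --c--> {A,C,D,E}  [new]
{A,C,D,E} --a--> {A,B,C,D}  [seen]
{A,C,D,E} --b--> {A,B,C,D,E}  [seen]
{A,C,D,E} --c--> {A,C,D,E}  [seen]
Reachable DFA states: {A}, {A,B,C,D}, {A,B,C,E}, {D}, {A,B,C,D,E}, {B,C,D}, {E}, {A,C,D}, {A,B,C}, {A,D}, {C,D,E}, {A,C,D,E}.
Accepting DFA states (contain an NFA accepting state): {A,B,C,E}, {A,B,C,D,E}, {E}, {C,D,E}, {A,C,D,E}.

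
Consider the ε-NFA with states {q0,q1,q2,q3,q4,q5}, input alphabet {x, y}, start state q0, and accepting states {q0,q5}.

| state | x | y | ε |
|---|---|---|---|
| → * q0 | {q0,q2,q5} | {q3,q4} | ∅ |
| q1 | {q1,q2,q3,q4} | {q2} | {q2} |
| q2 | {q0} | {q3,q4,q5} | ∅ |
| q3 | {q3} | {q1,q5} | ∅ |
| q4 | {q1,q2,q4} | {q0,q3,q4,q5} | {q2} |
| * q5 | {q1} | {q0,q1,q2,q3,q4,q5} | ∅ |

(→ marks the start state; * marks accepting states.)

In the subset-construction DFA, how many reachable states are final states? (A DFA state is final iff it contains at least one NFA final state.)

Start state of the DFA: {q0} (ε-closure of the NFA start).
{q0} --x--> {q0,q2,q5}  [new]
{q0} --y--> {q2,q3,q4}  [new]
{q0,q2,q5} --x--> {q0,q1,q2,q5}  [new]
{q0,q2,q5} --y--> {q0,q1,q2,q3,q4,q5}  [new]
{q2,q3,q4} --x--> {q0,q1,q2,q3,q4}  [new]
{q2,q3,q4} --y--> {q0,q1,q2,q3,q4,q5}  [seen]
{q0,q1,q2,q5} --x--> {q0,q1,q2,q3,q4,q5}  [seen]
{q0,q1,q2,q5} --y--> {q0,q1,q2,q3,q4,q5}  [seen]
{q0,q1,q2,q3,q4,q5} --x--> {q0,q1,q2,q3,q4,q5}  [seen]
{q0,q1,q2,q3,q4,q5} --y--> {q0,q1,q2,q3,q4,q5}  [seen]
{q0,q1,q2,q3,q4} --x--> {q0,q1,q2,q3,q4,q5}  [seen]
{q0,q1,q2,q3,q4} --y--> {q0,q1,q2,q3,q4,q5}  [seen]
Reachable DFA states: {q0}, {q0,q2,q5}, {q2,q3,q4}, {q0,q1,q2,q5}, {q0,q1,q2,q3,q4,q5}, {q0,q1,q2,q3,q4}.
Accepting DFA states (contain an NFA accepting state): {q0}, {q0,q2,q5}, {q0,q1,q2,q5}, {q0,q1,q2,q3,q4,q5}, {q0,q1,q2,q3,q4}.

5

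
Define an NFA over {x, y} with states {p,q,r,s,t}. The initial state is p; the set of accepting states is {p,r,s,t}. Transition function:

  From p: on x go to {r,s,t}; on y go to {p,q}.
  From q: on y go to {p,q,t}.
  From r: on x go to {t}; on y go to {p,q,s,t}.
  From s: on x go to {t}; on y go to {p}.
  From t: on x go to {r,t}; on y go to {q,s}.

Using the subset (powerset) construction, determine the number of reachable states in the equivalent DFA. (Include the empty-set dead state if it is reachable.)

Start state of the DFA: {p}.
{p} --x--> {r,s,t}  [new]
{p} --y--> {p,q}  [new]
{r,s,t} --x--> {r,t}  [new]
{r,s,t} --y--> {p,q,s,t}  [new]
{p,q} --x--> {r,s,t}  [seen]
{p,q} --y--> {p,q,t}  [new]
{r,t} --x--> {r,t}  [seen]
{r,t} --y--> {p,q,s,t}  [seen]
{p,q,s,t} --x--> {r,s,t}  [seen]
{p,q,s,t} --y--> {p,q,s,t}  [seen]
{p,q,t} --x--> {r,s,t}  [seen]
{p,q,t} --y--> {p,q,s,t}  [seen]
Reachable DFA states: {p}, {r,s,t}, {p,q}, {r,t}, {p,q,s,t}, {p,q,t}.

6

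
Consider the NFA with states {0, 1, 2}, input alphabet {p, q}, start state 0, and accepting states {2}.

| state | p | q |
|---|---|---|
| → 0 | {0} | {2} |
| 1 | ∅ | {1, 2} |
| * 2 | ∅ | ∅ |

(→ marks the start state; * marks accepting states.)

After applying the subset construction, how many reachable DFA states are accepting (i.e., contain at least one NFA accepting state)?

Start state of the DFA: {0}.
{0} --p--> {0}  [seen]
{0} --q--> {2}  [new]
{2} --p--> ∅  [new]
{2} --q--> ∅  [seen]
∅ --p--> ∅  [seen]
∅ --q--> ∅  [seen]
Reachable DFA states: {0}, {2}, ∅.
Accepting DFA states (contain an NFA accepting state): {2}.

1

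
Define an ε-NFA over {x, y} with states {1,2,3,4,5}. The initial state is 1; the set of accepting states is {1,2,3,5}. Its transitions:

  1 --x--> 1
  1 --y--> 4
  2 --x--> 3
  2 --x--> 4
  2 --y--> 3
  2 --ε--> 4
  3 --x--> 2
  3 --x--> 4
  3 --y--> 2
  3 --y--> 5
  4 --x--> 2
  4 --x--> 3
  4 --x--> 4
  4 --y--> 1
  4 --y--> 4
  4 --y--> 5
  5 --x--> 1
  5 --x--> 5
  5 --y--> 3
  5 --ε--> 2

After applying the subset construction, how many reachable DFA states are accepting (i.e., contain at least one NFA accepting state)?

4

Start state of the DFA: {1} (ε-closure of the NFA start).
{1} --x--> {1}  [seen]
{1} --y--> {4}  [new]
{4} --x--> {2,3,4}  [new]
{4} --y--> {1,2,4,5}  [new]
{2,3,4} --x--> {2,3,4}  [seen]
{2,3,4} --y--> {1,2,3,4,5}  [new]
{1,2,4,5} --x--> {1,2,3,4,5}  [seen]
{1,2,4,5} --y--> {1,2,3,4,5}  [seen]
{1,2,3,4,5} --x--> {1,2,3,4,5}  [seen]
{1,2,3,4,5} --y--> {1,2,3,4,5}  [seen]
Reachable DFA states: {1}, {4}, {2,3,4}, {1,2,4,5}, {1,2,3,4,5}.
Accepting DFA states (contain an NFA accepting state): {1}, {2,3,4}, {1,2,4,5}, {1,2,3,4,5}.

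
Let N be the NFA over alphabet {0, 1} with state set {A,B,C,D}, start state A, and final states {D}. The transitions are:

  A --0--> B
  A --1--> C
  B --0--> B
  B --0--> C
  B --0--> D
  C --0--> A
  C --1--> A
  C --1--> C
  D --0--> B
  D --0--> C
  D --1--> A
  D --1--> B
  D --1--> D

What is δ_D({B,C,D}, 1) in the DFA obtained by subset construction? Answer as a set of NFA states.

δ(B,1) = ∅; δ(C,1) = {A,C}; δ(D,1) = {A,B,D}.
Union: {A,B,C,D}.

{A,B,C,D}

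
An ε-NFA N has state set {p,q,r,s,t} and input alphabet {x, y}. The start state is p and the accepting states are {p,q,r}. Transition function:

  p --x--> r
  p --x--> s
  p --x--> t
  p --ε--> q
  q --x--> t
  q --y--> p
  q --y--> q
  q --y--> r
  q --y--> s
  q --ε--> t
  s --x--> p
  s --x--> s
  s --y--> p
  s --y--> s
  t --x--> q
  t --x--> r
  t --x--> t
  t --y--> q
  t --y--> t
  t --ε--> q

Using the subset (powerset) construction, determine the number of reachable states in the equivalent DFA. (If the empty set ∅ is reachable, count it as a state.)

Start state of the DFA: {p,q,t} (ε-closure of the NFA start).
{p,q,t} --x--> {q,r,s,t}  [new]
{p,q,t} --y--> {p,q,r,s,t}  [new]
{q,r,s,t} --x--> {p,q,r,s,t}  [seen]
{q,r,s,t} --y--> {p,q,r,s,t}  [seen]
{p,q,r,s,t} --x--> {p,q,r,s,t}  [seen]
{p,q,r,s,t} --y--> {p,q,r,s,t}  [seen]
Reachable DFA states: {p,q,t}, {q,r,s,t}, {p,q,r,s,t}.

3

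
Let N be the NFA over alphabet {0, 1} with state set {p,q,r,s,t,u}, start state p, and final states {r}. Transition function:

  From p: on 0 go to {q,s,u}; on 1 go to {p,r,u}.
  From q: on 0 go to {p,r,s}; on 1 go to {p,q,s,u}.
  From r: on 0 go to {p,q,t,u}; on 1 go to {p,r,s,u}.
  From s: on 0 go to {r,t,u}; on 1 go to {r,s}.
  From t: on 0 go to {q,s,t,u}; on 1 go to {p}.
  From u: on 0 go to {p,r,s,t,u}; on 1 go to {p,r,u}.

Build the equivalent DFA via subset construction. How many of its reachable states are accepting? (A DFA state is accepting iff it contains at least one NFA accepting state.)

5

Start state of the DFA: {p}.
{p} --0--> {q,s,u}  [new]
{p} --1--> {p,r,u}  [new]
{q,s,u} --0--> {p,r,s,t,u}  [new]
{q,s,u} --1--> {p,q,r,s,u}  [new]
{p,r,u} --0--> {p,q,r,s,t,u}  [new]
{p,r,u} --1--> {p,r,s,u}  [new]
{p,r,s,t,u} --0--> {p,q,r,s,t,u}  [seen]
{p,r,s,t,u} --1--> {p,r,s,u}  [seen]
{p,q,r,s,u} --0--> {p,q,r,s,t,u}  [seen]
{p,q,r,s,u} --1--> {p,q,r,s,u}  [seen]
{p,q,r,s,t,u} --0--> {p,q,r,s,t,u}  [seen]
{p,q,r,s,t,u} --1--> {p,q,r,s,u}  [seen]
{p,r,s,u} --0--> {p,q,r,s,t,u}  [seen]
{p,r,s,u} --1--> {p,r,s,u}  [seen]
Reachable DFA states: {p}, {q,s,u}, {p,r,u}, {p,r,s,t,u}, {p,q,r,s,u}, {p,q,r,s,t,u}, {p,r,s,u}.
Accepting DFA states (contain an NFA accepting state): {p,r,u}, {p,r,s,t,u}, {p,q,r,s,u}, {p,q,r,s,t,u}, {p,r,s,u}.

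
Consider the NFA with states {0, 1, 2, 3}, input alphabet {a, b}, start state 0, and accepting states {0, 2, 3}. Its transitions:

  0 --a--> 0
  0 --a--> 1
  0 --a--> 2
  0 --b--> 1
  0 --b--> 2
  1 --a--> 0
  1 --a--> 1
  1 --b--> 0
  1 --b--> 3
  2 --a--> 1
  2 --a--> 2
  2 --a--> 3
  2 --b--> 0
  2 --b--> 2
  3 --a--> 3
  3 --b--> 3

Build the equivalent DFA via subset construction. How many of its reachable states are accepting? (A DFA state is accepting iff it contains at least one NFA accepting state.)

5

Start state of the DFA: {0}.
{0} --a--> {0, 1, 2}  [new]
{0} --b--> {1, 2}  [new]
{0, 1, 2} --a--> {0, 1, 2, 3}  [new]
{0, 1, 2} --b--> {0, 1, 2, 3}  [seen]
{1, 2} --a--> {0, 1, 2, 3}  [seen]
{1, 2} --b--> {0, 2, 3}  [new]
{0, 1, 2, 3} --a--> {0, 1, 2, 3}  [seen]
{0, 1, 2, 3} --b--> {0, 1, 2, 3}  [seen]
{0, 2, 3} --a--> {0, 1, 2, 3}  [seen]
{0, 2, 3} --b--> {0, 1, 2, 3}  [seen]
Reachable DFA states: {0}, {0, 1, 2}, {1, 2}, {0, 1, 2, 3}, {0, 2, 3}.
Accepting DFA states (contain an NFA accepting state): {0}, {0, 1, 2}, {1, 2}, {0, 1, 2, 3}, {0, 2, 3}.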